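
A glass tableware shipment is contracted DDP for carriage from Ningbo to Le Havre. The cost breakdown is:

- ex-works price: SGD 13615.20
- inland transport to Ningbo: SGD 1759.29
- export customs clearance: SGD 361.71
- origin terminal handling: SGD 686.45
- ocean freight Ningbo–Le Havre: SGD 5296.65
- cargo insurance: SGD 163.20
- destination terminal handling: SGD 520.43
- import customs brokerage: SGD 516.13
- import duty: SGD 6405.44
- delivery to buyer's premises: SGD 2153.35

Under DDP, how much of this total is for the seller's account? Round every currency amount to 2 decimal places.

Seller's account: SGD 31477.85

DDP: the seller bears all costs including import duty.
Seller's account: goods 13615.20 + inland to port 1759.29 + export clearance 361.71 + origin terminal 686.45 + freight 5296.65 + insurance 163.20 + destination terminal 520.43 + brokerage 516.13 + duty 6405.44 + delivery 2153.35 = 31477.85
Buyer's account: 0.00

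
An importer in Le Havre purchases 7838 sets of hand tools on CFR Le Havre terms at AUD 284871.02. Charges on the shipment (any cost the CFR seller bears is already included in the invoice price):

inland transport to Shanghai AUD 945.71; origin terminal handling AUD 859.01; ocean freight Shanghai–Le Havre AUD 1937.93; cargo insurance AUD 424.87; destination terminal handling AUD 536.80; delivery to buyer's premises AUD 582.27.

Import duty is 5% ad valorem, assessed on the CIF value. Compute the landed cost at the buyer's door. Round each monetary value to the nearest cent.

Total landed cost: AUD 300679.75

CFR: the seller pays costs through ocean freight to the destination port, but not insurance.
Already in the invoice (seller's account under CFR): inland to port, origin terminal, freight — exclude.
CIF value = CFR price + insurance = 284871.02 + 424.87 = 285295.89
Import duty = 285295.89 × 5% = 14264.79
Buyer bears: insurance 424.87 + destination terminal 536.80 + delivery 582.27 + duty 14264.79 = 15808.73
Landed cost = invoice 284871.02 + 15808.73 = 300679.75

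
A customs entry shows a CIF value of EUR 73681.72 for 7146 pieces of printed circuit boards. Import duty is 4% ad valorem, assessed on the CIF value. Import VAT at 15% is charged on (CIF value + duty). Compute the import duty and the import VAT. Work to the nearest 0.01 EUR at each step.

Import duty: EUR 2947.27; import VAT: EUR 11494.35

Import duty = 73681.72 × 4% = 2947.27
VAT base = CIF + duty = 73681.72 + 2947.27 = 76628.99
Import VAT = 76628.99 × 15% = 11494.35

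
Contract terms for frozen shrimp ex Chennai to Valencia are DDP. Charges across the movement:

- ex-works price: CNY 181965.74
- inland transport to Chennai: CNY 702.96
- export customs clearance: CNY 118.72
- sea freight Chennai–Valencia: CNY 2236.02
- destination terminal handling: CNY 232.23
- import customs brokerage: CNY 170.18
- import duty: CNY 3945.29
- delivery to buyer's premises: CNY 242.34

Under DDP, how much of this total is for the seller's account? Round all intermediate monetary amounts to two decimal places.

DDP: the seller bears all costs including import duty.
Seller's account: goods 181965.74 + inland to port 702.96 + export clearance 118.72 + freight 2236.02 + destination terminal 232.23 + brokerage 170.18 + duty 3945.29 + delivery 242.34 = 189613.48
Buyer's account: 0.00

Seller's account: CNY 189613.48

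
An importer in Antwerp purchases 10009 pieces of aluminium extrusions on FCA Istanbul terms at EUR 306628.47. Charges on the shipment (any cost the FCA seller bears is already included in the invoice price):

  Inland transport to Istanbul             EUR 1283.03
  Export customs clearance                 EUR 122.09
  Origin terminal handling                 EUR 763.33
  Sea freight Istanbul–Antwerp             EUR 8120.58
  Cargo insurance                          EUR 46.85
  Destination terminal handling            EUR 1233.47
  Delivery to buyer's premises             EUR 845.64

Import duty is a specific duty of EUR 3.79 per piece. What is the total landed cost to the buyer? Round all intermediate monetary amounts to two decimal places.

Total landed cost: EUR 355572.45

FCA: the seller delivers export-cleared goods to the carrier; the buyer bears costs from that point.
Already in the invoice (seller's account under FCA): inland to port, export clearance — exclude.
CIF value = FCA price + origin terminal + freight + insurance = 306628.47 + 763.33 + 8120.58 + 46.85 = 315559.23
Import duty = 10009 × 3.79 = 37934.11
Buyer bears: origin terminal 763.33 + freight 8120.58 + insurance 46.85 + destination terminal 1233.47 + delivery 845.64 + duty 37934.11 = 48943.98
Landed cost = invoice 306628.47 + 48943.98 = 355572.45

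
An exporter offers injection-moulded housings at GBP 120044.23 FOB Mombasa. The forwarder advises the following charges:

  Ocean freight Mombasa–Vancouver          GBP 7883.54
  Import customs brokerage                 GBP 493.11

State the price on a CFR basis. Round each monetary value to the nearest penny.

Not relevant to the conversion: brokerage — on the buyer under both terms; not part of either seller's price.
From FOB to CFR, the seller additionally bears: freight.
CFR price = 120044.23 + 7883.54 = 127927.77

CFR price: GBP 127927.77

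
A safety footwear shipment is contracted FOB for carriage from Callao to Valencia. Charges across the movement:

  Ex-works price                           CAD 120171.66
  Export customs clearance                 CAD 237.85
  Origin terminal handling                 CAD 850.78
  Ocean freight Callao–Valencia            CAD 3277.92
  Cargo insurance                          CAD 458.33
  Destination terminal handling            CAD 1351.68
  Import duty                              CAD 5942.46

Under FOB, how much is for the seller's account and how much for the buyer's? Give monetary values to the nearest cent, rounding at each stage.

FOB: the seller bears costs until goods are on board at the origin port; the buyer bears freight, insurance and all costs thereafter.
Seller's account: goods 120171.66 + export clearance 237.85 + origin terminal 850.78 = 121260.29
Buyer's account: freight 3277.92 + insurance 458.33 + destination terminal 1351.68 + duty 5942.46 = 11030.39

Seller: CAD 121260.29; buyer: CAD 11030.39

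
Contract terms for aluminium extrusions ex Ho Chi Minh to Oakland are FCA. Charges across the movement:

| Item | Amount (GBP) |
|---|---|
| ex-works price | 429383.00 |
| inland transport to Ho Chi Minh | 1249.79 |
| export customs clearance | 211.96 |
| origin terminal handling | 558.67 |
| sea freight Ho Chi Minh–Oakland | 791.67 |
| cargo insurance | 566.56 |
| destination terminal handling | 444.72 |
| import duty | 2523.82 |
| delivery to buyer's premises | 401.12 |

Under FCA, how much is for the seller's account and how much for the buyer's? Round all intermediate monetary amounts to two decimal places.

Seller: GBP 430844.75; buyer: GBP 5286.56

FCA: the seller delivers export-cleared goods to the carrier; the buyer bears costs from that point.
Seller's account: goods 429383.00 + inland to port 1249.79 + export clearance 211.96 = 430844.75
Buyer's account: origin terminal 558.67 + freight 791.67 + insurance 566.56 + destination terminal 444.72 + duty 2523.82 + delivery 401.12 = 5286.56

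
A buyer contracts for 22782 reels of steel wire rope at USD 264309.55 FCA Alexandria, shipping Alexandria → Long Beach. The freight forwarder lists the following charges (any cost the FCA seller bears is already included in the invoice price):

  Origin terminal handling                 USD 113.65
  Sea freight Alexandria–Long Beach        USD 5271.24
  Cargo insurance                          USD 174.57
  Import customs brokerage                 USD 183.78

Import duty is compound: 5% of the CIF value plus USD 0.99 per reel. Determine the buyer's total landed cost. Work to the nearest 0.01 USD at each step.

FCA: the seller delivers export-cleared goods to the carrier; the buyer bears costs from that point.
CIF value = FCA price + origin terminal + freight + insurance = 264309.55 + 113.65 + 5271.24 + 174.57 = 269869.01
Ad valorem component: 269869.01 × 5% = 13493.45
Specific component: 22782 × 0.99 = 22554.18
Import duty = 13493.45 + 22554.18 = 36047.63
Buyer bears: origin terminal 113.65 + freight 5271.24 + insurance 174.57 + brokerage 183.78 + duty 36047.63 = 41790.87
Landed cost = invoice 264309.55 + 41790.87 = 306100.42

Total landed cost: USD 306100.42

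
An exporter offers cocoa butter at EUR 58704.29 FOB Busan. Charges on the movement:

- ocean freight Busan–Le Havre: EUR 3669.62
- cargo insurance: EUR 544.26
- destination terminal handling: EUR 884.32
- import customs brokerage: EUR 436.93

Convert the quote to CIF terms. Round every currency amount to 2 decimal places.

CIF price: EUR 62918.17

Not relevant to the conversion: brokerage, destination terminal — on the buyer under both terms; not part of either seller's price.
From FOB to CIF, the seller additionally bears: freight, insurance.
CIF price = 58704.29 + 3669.62 + 544.26 = 62918.17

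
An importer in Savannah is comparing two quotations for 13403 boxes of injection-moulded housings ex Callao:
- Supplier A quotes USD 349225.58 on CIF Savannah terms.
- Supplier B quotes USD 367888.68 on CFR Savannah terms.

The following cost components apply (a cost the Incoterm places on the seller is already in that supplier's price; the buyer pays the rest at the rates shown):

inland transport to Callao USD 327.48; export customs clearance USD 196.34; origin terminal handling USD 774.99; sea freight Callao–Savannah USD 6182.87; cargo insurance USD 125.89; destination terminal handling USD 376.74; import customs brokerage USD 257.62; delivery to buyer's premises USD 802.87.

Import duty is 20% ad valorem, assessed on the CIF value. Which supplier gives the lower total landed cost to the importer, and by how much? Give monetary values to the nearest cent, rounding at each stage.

Supplier A (CIF):
The CIF price already equals the CIF value: 349225.58
Import duty = 349225.58 × 20% = 69845.12
Buyer bears (A): 376.74 + 257.62 + 802.87 = 1437.23
Landed cost (A) = invoice 349225.58 + 1437.23 + duty 69845.12 = 420507.93
Supplier B (CFR):
CIF value = CFR price + insurance = 367888.68 + 125.89 = 368014.57
Import duty = 368014.57 × 20% = 73602.91
Buyer bears (B): 125.89 + 376.74 + 257.62 + 802.87 = 1563.12
Landed cost (B) = invoice 367888.68 + 1563.12 + duty 73602.91 = 443054.71
Difference = |420507.93 − 443054.71| = 22546.78

Supplier A is cheaper by USD 22546.78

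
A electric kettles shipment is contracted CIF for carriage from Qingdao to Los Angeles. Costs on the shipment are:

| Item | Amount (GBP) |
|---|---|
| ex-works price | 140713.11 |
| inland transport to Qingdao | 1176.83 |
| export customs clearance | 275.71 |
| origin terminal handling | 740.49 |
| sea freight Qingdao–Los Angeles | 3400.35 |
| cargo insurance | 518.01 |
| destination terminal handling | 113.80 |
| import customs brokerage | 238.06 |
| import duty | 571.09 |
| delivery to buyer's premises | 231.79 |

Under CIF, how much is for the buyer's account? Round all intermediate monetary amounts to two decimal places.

Buyer's account: GBP 1154.74

CIF: the seller pays costs through ocean freight and marine insurance to the destination port.
Seller's account: goods 140713.11 + inland to port 1176.83 + export clearance 275.71 + origin terminal 740.49 + freight 3400.35 + insurance 518.01 = 146824.50
Buyer's account: destination terminal 113.80 + brokerage 238.06 + duty 571.09 + delivery 231.79 = 1154.74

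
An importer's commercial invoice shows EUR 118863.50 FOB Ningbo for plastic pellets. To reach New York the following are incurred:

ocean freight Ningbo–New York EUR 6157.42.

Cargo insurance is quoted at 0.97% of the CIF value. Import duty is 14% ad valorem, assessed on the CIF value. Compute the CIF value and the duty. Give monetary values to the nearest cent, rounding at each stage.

Let C be the CIF value. C = FOB price + freight + 0.97% × C
C − 0.97% × C = 118863.50 + 6157.42
0.9903 × C = 125020.92
C = 125020.92 / 0.9903 = 126245.50
Insurance premium = 0.97% × 126245.50 = 1224.58
Import duty = 126245.50 × 14% = 17674.37

CIF value: EUR 126245.50; import duty: EUR 17674.37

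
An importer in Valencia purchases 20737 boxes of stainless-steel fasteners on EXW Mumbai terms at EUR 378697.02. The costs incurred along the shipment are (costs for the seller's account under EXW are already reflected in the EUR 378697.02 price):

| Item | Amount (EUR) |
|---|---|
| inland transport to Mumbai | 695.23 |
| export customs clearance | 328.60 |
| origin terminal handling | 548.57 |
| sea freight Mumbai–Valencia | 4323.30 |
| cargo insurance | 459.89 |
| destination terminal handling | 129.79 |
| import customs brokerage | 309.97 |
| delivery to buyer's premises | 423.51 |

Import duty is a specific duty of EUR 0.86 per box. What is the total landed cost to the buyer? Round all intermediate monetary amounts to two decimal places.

Total landed cost: EUR 403749.70

EXW: the seller makes goods available at their premises; the buyer bears all onward costs.
CIF value = EXW price + inland to port + export clearance + origin terminal + freight + insurance = 378697.02 + 695.23 + 328.60 + 548.57 + 4323.30 + 459.89 = 385052.61
Import duty = 20737 × 0.86 = 17833.82
Buyer bears: inland to port 695.23 + export clearance 328.60 + origin terminal 548.57 + freight 4323.30 + insurance 459.89 + destination terminal 129.79 + brokerage 309.97 + delivery 423.51 + duty 17833.82 = 25052.68
Landed cost = invoice 378697.02 + 25052.68 = 403749.70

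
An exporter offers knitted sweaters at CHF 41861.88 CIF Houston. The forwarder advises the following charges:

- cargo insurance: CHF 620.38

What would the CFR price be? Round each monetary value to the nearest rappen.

From CIF to CFR, the seller no longer bears: insurance.
CFR price = 41861.88 − 620.38 = 41241.50

CFR price: CHF 41241.50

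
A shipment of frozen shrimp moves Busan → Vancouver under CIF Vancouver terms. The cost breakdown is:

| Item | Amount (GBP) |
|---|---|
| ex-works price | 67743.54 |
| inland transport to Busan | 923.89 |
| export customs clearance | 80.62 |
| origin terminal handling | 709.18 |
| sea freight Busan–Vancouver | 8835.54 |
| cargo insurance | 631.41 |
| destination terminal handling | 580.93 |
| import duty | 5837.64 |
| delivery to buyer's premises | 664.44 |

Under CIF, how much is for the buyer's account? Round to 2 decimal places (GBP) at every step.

Buyer's account: GBP 7083.01

CIF: the seller pays costs through ocean freight and marine insurance to the destination port.
Seller's account: goods 67743.54 + inland to port 923.89 + export clearance 80.62 + origin terminal 709.18 + freight 8835.54 + insurance 631.41 = 78924.18
Buyer's account: destination terminal 580.93 + duty 5837.64 + delivery 664.44 = 7083.01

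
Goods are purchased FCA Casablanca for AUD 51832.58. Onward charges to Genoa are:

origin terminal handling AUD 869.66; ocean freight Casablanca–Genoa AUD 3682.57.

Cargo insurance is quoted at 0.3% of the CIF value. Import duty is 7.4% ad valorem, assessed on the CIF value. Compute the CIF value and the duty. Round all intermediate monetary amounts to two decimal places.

Let C be the CIF value. C = FCA price + pre-shipment costs + freight + 0.3% × C
C − 0.3% × C = 51832.58 + 869.66 + 3682.57
0.997 × C = 56384.81
C = 56384.81 / 0.997 = 56554.47
Insurance premium = 0.3% × 56554.47 = 169.66
Import duty = 56554.47 × 7.4% = 4185.03

CIF value: AUD 56554.47; import duty: AUD 4185.03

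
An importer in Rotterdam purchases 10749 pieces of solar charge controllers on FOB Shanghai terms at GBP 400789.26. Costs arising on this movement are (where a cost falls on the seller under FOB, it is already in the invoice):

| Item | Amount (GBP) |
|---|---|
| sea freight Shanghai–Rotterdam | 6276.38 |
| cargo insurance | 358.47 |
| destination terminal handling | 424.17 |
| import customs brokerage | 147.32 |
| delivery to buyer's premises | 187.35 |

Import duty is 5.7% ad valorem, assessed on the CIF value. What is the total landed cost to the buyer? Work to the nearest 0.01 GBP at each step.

Total landed cost: GBP 431406.12

FOB: the seller bears costs until goods are on board at the origin port; the buyer bears freight, insurance and all costs thereafter.
CIF value = FOB price + freight + insurance = 400789.26 + 6276.38 + 358.47 = 407424.11
Import duty = 407424.11 × 5.7% = 23223.17
Buyer bears: freight 6276.38 + insurance 358.47 + destination terminal 424.17 + brokerage 147.32 + delivery 187.35 + duty 23223.17 = 30616.86
Landed cost = invoice 400789.26 + 30616.86 = 431406.12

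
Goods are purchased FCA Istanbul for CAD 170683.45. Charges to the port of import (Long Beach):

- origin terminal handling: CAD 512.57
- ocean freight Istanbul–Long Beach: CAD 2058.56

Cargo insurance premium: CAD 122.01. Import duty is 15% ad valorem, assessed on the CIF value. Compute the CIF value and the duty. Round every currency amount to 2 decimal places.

CIF = FCA price + pre-shipment costs + freight + insurance
CIF = 170683.45 + 512.57 + 2058.56 + 122.01 = 173376.59
Import duty = 173376.59 × 15% = 26006.49

CIF value: CAD 173376.59; import duty: CAD 26006.49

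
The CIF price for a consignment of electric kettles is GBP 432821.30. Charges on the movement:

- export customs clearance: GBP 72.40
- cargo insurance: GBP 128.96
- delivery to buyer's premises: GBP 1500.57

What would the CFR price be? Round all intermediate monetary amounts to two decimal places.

CFR price: GBP 432692.34

Not relevant to the conversion: export clearance — on the seller under both CIF and CFR; already in the CIF price and stays in the CFR price. delivery — on the buyer under both terms; not part of either seller's price.
From CIF to CFR, the seller no longer bears: insurance.
CFR price = 432821.30 − 128.96 = 432692.34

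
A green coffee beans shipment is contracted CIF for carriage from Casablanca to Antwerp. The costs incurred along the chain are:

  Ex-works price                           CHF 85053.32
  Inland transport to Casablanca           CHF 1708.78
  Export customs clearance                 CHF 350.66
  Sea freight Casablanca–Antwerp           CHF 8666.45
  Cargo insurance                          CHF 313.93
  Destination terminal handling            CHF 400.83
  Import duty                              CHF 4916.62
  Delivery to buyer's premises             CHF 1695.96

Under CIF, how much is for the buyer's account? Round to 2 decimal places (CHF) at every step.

CIF: the seller pays costs through ocean freight and marine insurance to the destination port.
Seller's account: goods 85053.32 + inland to port 1708.78 + export clearance 350.66 + freight 8666.45 + insurance 313.93 = 96093.14
Buyer's account: destination terminal 400.83 + duty 4916.62 + delivery 1695.96 = 7013.41

Buyer's account: CHF 7013.41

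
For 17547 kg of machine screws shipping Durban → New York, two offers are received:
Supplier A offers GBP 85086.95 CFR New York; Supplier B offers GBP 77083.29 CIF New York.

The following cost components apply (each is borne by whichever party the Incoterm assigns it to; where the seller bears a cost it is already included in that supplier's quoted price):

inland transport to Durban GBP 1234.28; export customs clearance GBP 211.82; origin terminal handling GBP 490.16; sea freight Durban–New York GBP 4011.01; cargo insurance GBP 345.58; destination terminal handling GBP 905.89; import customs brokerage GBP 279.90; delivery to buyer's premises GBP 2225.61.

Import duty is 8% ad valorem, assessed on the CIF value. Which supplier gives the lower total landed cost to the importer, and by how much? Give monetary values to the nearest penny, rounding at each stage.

Supplier A (CFR):
CIF value = CFR price + insurance = 85086.95 + 345.58 = 85432.53
Import duty = 85432.53 × 8% = 6834.60
Buyer bears (A): 345.58 + 905.89 + 279.90 + 2225.61 = 3756.98
Landed cost (A) = invoice 85086.95 + 3756.98 + duty 6834.60 = 95678.53
Supplier B (CIF):
The CIF price already equals the CIF value: 77083.29
Import duty = 77083.29 × 8% = 6166.66
Buyer bears (B): 905.89 + 279.90 + 2225.61 = 3411.40
Landed cost (B) = invoice 77083.29 + 3411.40 + duty 6166.66 = 86661.35
Difference = |95678.53 − 86661.35| = 9017.18

Supplier B is cheaper by GBP 9017.18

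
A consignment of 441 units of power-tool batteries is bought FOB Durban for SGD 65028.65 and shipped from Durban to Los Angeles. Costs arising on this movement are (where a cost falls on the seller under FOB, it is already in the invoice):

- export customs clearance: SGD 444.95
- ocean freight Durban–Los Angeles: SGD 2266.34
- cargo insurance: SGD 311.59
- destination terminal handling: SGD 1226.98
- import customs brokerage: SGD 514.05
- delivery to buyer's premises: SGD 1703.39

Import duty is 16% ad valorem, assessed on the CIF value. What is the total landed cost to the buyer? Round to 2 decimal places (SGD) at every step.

Total landed cost: SGD 81868.05

FOB: the seller bears costs until goods are on board at the origin port; the buyer bears freight, insurance and all costs thereafter.
Already in the invoice (seller's account under FOB): export clearance — exclude.
CIF value = FOB price + freight + insurance = 65028.65 + 2266.34 + 311.59 = 67606.58
Import duty = 67606.58 × 16% = 10817.05
Buyer bears: freight 2266.34 + insurance 311.59 + destination terminal 1226.98 + brokerage 514.05 + delivery 1703.39 + duty 10817.05 = 16839.40
Landed cost = invoice 65028.65 + 16839.40 = 81868.05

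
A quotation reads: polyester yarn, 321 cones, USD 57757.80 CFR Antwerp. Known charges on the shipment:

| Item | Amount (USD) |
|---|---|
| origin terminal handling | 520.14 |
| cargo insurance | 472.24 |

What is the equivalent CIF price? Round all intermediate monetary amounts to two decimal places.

Not relevant to the conversion: origin terminal — on the seller under both CFR and CIF; already in the CFR price and stays in the CIF price.
From CFR to CIF, the seller additionally bears: insurance.
CIF price = 57757.80 + 472.24 = 58230.04

CIF price: USD 58230.04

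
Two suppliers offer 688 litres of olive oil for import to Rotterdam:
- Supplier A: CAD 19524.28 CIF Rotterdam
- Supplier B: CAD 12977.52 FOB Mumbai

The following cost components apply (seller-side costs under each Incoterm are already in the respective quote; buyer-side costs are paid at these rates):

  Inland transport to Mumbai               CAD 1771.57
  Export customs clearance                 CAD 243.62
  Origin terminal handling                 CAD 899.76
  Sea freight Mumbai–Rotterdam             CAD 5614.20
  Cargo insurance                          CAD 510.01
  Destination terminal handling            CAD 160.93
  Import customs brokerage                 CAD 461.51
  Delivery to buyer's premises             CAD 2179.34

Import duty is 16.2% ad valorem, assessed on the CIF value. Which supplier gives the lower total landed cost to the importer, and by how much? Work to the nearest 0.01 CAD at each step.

Supplier A (CIF):
The CIF price already equals the CIF value: 19524.28
Import duty = 19524.28 × 16.2% = 3162.93
Buyer bears (A): 160.93 + 461.51 + 2179.34 = 2801.78
Landed cost (A) = invoice 19524.28 + 2801.78 + duty 3162.93 = 25488.99
Supplier B (FOB):
CIF value = FOB price + freight + insurance = 12977.52 + 5614.20 + 510.01 = 19101.73
Import duty = 19101.73 × 16.2% = 3094.48
Buyer bears (B): 5614.20 + 510.01 + 160.93 + 461.51 + 2179.34 = 8925.99
Landed cost (B) = invoice 12977.52 + 8925.99 + duty 3094.48 = 24997.99
Difference = |25488.99 − 24997.99| = 491.00

Supplier B is cheaper by CAD 491.00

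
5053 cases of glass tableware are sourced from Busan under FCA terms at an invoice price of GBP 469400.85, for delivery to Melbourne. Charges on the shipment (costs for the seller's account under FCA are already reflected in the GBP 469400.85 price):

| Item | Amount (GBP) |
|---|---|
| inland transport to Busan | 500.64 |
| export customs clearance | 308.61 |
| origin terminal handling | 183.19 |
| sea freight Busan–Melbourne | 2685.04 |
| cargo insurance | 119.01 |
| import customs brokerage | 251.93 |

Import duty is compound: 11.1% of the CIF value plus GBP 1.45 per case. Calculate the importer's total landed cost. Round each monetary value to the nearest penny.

FCA: the seller delivers export-cleared goods to the carrier; the buyer bears costs from that point.
Already in the invoice (seller's account under FCA): inland to port, export clearance — exclude.
CIF value = FCA price + origin terminal + freight + insurance = 469400.85 + 183.19 + 2685.04 + 119.01 = 472388.09
Ad valorem component: 472388.09 × 11.1% = 52435.08
Specific component: 5053 × 1.45 = 7326.85
Import duty = 52435.08 + 7326.85 = 59761.93
Buyer bears: origin terminal 183.19 + freight 2685.04 + insurance 119.01 + brokerage 251.93 + duty 59761.93 = 63001.10
Landed cost = invoice 469400.85 + 63001.10 = 532401.95

Total landed cost: GBP 532401.95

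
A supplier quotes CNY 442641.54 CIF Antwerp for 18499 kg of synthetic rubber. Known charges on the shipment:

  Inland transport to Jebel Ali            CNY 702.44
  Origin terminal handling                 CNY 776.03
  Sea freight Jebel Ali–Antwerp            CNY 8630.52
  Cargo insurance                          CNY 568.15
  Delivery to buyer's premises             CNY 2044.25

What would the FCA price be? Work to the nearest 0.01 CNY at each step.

Not relevant to the conversion: inland to port — on the seller under both CIF and FCA; already in the CIF price and stays in the FCA price. delivery — on the buyer under both terms; not part of either seller's price.
From CIF to FCA, the seller no longer bears: origin terminal, freight, insurance.
FCA price = 442641.54 − 776.03 − 8630.52 − 568.15 = 432666.84

FCA price: CNY 432666.84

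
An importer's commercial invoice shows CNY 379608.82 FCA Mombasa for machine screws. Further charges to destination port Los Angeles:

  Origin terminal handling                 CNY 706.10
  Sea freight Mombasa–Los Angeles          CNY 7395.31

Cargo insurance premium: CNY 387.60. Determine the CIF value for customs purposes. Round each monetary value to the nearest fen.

CIF value: CNY 388097.83

CIF = FCA price + pre-shipment costs + freight + insurance
CIF = 379608.82 + 706.10 + 7395.31 + 387.60 = 388097.83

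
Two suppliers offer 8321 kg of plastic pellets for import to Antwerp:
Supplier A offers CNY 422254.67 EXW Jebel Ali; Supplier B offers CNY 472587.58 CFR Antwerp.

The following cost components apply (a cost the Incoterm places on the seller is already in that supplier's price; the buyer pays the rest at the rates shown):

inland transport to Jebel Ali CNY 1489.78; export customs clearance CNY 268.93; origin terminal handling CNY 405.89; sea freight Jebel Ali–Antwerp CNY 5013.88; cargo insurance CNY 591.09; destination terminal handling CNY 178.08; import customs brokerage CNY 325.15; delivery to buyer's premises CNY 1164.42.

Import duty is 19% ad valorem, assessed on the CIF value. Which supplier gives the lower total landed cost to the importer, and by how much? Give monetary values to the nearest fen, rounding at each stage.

Supplier A (EXW):
CIF value = EXW price + inland to port + export clearance + origin terminal + freight + insurance = 422254.67 + 1489.78 + 268.93 + 405.89 + 5013.88 + 591.09 = 430024.24
Import duty = 430024.24 × 19% = 81704.61
Buyer bears (A): 1489.78 + 268.93 + 405.89 + 5013.88 + 591.09 + 178.08 + 325.15 + 1164.42 = 9437.22
Landed cost (A) = invoice 422254.67 + 9437.22 + duty 81704.61 = 513396.50
Supplier B (CFR):
CIF value = CFR price + insurance = 472587.58 + 591.09 = 473178.67
Import duty = 473178.67 × 19% = 89903.95
Buyer bears (B): 591.09 + 178.08 + 325.15 + 1164.42 = 2258.74
Landed cost (B) = invoice 472587.58 + 2258.74 + duty 89903.95 = 564750.27
Difference = |513396.50 − 564750.27| = 51353.77

Supplier A is cheaper by CNY 51353.77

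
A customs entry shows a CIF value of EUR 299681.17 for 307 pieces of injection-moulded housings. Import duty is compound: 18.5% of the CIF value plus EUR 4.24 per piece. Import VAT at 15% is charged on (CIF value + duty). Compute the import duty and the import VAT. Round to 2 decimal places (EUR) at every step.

Import duty: EUR 56742.70; import VAT: EUR 53463.58

Ad valorem component: 299681.17 × 18.5% = 55441.02
Specific component: 307 × 4.24 = 1301.68
Import duty = 55441.02 + 1301.68 = 56742.70
VAT base = CIF + duty = 299681.17 + 56742.70 = 356423.87
Import VAT = 356423.87 × 15% = 53463.58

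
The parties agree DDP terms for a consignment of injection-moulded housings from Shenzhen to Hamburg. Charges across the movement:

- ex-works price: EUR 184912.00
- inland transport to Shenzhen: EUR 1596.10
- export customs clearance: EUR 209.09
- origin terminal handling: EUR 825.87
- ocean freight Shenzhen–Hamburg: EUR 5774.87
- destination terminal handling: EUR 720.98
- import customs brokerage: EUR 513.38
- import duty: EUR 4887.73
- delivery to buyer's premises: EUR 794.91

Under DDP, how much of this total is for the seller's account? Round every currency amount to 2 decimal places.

DDP: the seller bears all costs including import duty.
Seller's account: goods 184912.00 + inland to port 1596.10 + export clearance 209.09 + origin terminal 825.87 + freight 5774.87 + destination terminal 720.98 + brokerage 513.38 + duty 4887.73 + delivery 794.91 = 200234.93
Buyer's account: 0.00

Seller's account: EUR 200234.93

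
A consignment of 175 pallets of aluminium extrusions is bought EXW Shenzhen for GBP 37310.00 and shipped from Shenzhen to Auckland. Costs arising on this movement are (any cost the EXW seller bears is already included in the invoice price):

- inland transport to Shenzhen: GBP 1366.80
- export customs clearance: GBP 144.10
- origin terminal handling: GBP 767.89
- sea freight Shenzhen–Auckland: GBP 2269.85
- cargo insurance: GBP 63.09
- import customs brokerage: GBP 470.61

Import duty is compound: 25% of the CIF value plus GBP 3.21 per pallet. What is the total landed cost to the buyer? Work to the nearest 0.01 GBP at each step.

Total landed cost: GBP 53434.52

EXW: the seller makes goods available at their premises; the buyer bears all onward costs.
CIF value = EXW price + inland to port + export clearance + origin terminal + freight + insurance = 37310.00 + 1366.80 + 144.10 + 767.89 + 2269.85 + 63.09 = 41921.73
Ad valorem component: 41921.73 × 25% = 10480.43
Specific component: 175 × 3.21 = 561.75
Import duty = 10480.43 + 561.75 = 11042.18
Buyer bears: inland to port 1366.80 + export clearance 144.10 + origin terminal 767.89 + freight 2269.85 + insurance 63.09 + brokerage 470.61 + duty 11042.18 = 16124.52
Landed cost = invoice 37310.00 + 16124.52 = 53434.52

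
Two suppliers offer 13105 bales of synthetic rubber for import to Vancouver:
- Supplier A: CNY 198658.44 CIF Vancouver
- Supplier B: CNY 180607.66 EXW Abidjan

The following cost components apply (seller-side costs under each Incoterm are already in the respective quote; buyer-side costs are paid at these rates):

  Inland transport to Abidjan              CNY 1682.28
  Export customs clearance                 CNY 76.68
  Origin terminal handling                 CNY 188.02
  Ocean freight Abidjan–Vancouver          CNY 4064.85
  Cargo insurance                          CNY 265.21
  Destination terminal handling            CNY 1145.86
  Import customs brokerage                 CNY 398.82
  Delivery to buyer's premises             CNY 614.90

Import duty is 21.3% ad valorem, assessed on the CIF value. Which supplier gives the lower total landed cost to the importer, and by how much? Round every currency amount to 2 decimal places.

Supplier B is cheaper by CNY 14281.55

Supplier A (CIF):
The CIF price already equals the CIF value: 198658.44
Import duty = 198658.44 × 21.3% = 42314.25
Buyer bears (A): 1145.86 + 398.82 + 614.90 = 2159.58
Landed cost (A) = invoice 198658.44 + 2159.58 + duty 42314.25 = 243132.27
Supplier B (EXW):
CIF value = EXW price + inland to port + export clearance + origin terminal + freight + insurance = 180607.66 + 1682.28 + 76.68 + 188.02 + 4064.85 + 265.21 = 186884.70
Import duty = 186884.70 × 21.3% = 39806.44
Buyer bears (B): 1682.28 + 76.68 + 188.02 + 4064.85 + 265.21 + 1145.86 + 398.82 + 614.90 = 8436.62
Landed cost (B) = invoice 180607.66 + 8436.62 + duty 39806.44 = 228850.72
Difference = |243132.27 − 228850.72| = 14281.55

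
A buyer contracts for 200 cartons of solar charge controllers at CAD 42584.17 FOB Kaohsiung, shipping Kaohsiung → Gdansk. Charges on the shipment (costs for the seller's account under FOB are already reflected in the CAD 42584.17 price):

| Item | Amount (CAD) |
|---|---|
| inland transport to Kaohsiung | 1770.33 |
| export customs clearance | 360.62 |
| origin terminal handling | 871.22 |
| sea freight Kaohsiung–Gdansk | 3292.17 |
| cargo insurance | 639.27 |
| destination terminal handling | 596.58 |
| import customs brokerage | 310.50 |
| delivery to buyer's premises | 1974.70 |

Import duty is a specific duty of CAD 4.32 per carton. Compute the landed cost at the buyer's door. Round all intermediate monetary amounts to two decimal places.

Total landed cost: CAD 50261.39

FOB: the seller bears costs until goods are on board at the origin port; the buyer bears freight, insurance and all costs thereafter.
Already in the invoice (seller's account under FOB): inland to port, export clearance, origin terminal — exclude.
CIF value = FOB price + freight + insurance = 42584.17 + 3292.17 + 639.27 = 46515.61
Import duty = 200 × 4.32 = 864.00
Buyer bears: freight 3292.17 + insurance 639.27 + destination terminal 596.58 + brokerage 310.50 + delivery 1974.70 + duty 864.00 = 7677.22
Landed cost = invoice 42584.17 + 7677.22 = 50261.39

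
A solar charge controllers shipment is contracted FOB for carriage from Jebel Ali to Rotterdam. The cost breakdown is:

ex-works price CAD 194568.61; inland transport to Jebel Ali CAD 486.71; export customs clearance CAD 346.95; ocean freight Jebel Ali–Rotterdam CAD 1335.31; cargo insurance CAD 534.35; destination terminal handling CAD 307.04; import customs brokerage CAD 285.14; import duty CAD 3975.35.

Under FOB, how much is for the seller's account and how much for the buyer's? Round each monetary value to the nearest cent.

FOB: the seller bears costs until goods are on board at the origin port; the buyer bears freight, insurance and all costs thereafter.
Seller's account: goods 194568.61 + inland to port 486.71 + export clearance 346.95 = 195402.27
Buyer's account: freight 1335.31 + insurance 534.35 + destination terminal 307.04 + brokerage 285.14 + duty 3975.35 = 6437.19

Seller: CAD 195402.27; buyer: CAD 6437.19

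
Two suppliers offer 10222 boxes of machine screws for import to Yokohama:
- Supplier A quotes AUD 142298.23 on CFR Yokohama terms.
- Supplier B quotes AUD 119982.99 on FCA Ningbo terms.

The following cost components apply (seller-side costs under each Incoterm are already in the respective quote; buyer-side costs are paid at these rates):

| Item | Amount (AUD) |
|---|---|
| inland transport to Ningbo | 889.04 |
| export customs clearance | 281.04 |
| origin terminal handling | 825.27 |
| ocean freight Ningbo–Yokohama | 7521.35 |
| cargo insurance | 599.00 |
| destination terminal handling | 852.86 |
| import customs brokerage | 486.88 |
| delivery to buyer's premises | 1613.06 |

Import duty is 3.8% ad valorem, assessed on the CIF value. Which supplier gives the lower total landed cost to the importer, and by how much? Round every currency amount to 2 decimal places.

Supplier A (CFR):
CIF value = CFR price + insurance = 142298.23 + 599.00 = 142897.23
Import duty = 142897.23 × 3.8% = 5430.09
Buyer bears (A): 599.00 + 852.86 + 486.88 + 1613.06 = 3551.80
Landed cost (A) = invoice 142298.23 + 3551.80 + duty 5430.09 = 151280.12
Supplier B (FCA):
CIF value = FCA price + origin terminal + freight + insurance = 119982.99 + 825.27 + 7521.35 + 599.00 = 128928.61
Import duty = 128928.61 × 3.8% = 4899.29
Buyer bears (B): 825.27 + 7521.35 + 599.00 + 852.86 + 486.88 + 1613.06 = 11898.42
Landed cost (B) = invoice 119982.99 + 11898.42 + duty 4899.29 = 136780.70
Difference = |151280.12 − 136780.70| = 14499.42

Supplier B is cheaper by AUD 14499.42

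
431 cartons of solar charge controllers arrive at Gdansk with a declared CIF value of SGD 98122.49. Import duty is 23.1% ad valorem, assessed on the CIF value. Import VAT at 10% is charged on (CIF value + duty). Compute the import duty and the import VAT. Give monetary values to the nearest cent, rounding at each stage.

Import duty: SGD 22666.30; import VAT: SGD 12078.88

Import duty = 98122.49 × 23.1% = 22666.30
VAT base = CIF + duty = 98122.49 + 22666.30 = 120788.79
Import VAT = 120788.79 × 10% = 12078.88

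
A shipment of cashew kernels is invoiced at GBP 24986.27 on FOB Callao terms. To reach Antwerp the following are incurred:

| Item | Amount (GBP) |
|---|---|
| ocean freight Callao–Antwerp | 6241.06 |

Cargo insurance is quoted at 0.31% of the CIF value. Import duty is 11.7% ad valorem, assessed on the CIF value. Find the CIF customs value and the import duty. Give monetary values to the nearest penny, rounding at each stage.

CIF value: GBP 31324.44; import duty: GBP 3664.96

Let C be the CIF value. C = FOB price + freight + 0.31% × C
C − 0.31% × C = 24986.27 + 6241.06
0.9969 × C = 31227.33
C = 31227.33 / 0.9969 = 31324.44
Insurance premium = 0.31% × 31324.44 = 97.11
Import duty = 31324.44 × 11.7% = 3664.96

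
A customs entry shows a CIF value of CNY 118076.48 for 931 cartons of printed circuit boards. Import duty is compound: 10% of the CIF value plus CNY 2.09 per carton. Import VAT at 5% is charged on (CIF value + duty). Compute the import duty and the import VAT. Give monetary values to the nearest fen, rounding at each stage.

Ad valorem component: 118076.48 × 10% = 11807.65
Specific component: 931 × 2.09 = 1945.79
Import duty = 11807.65 + 1945.79 = 13753.44
VAT base = CIF + duty = 118076.48 + 13753.44 = 131829.92
Import VAT = 131829.92 × 5% = 6591.50

Import duty: CNY 13753.44; import VAT: CNY 6591.50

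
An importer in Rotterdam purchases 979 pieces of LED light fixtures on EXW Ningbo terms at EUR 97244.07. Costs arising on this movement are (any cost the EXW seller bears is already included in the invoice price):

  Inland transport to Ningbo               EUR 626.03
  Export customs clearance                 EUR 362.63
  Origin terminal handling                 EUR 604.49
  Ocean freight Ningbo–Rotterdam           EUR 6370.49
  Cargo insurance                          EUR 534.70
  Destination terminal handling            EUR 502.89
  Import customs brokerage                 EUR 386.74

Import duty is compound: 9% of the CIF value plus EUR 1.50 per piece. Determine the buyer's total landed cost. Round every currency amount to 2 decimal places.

Total landed cost: EUR 117617.36

EXW: the seller makes goods available at their premises; the buyer bears all onward costs.
CIF value = EXW price + inland to port + export clearance + origin terminal + freight + insurance = 97244.07 + 626.03 + 362.63 + 604.49 + 6370.49 + 534.70 = 105742.41
Ad valorem component: 105742.41 × 9% = 9516.82
Specific component: 979 × 1.50 = 1468.50
Import duty = 9516.82 + 1468.50 = 10985.32
Buyer bears: inland to port 626.03 + export clearance 362.63 + origin terminal 604.49 + freight 6370.49 + insurance 534.70 + destination terminal 502.89 + brokerage 386.74 + duty 10985.32 = 20373.29
Landed cost = invoice 97244.07 + 20373.29 = 117617.36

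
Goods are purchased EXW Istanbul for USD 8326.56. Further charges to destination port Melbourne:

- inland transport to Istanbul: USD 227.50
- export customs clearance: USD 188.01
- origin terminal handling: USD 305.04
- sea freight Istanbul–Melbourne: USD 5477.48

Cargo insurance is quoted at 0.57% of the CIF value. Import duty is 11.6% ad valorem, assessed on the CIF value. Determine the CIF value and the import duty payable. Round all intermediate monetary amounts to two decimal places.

Let C be the CIF value. C = EXW price + pre-shipment costs + freight + 0.57% × C
C − 0.57% × C = 8326.56 + 227.50 + 188.01 + 305.04 + 5477.48
0.9943 × C = 14524.59
C = 14524.59 / 0.9943 = 14607.85
Insurance premium = 0.57% × 14607.85 = 83.26
Import duty = 14607.85 × 11.6% = 1694.51

CIF value: USD 14607.85; import duty: USD 1694.51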